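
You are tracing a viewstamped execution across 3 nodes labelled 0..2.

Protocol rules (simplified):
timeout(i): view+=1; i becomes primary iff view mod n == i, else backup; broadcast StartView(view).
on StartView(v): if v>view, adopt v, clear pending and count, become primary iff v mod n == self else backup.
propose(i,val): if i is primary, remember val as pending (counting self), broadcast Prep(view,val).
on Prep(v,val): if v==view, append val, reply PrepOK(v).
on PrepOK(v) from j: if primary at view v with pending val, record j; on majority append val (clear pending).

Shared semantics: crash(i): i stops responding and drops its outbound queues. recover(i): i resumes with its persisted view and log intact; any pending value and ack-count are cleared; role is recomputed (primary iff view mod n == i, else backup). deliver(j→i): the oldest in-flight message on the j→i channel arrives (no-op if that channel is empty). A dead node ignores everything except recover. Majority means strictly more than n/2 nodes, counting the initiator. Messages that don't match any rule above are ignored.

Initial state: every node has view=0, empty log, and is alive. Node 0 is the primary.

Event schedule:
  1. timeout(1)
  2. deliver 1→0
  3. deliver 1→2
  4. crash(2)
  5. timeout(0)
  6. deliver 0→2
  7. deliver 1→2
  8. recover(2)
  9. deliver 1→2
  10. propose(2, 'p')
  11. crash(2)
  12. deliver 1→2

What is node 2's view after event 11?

e1 timeout(1): 1[prim,v=1,-]
e2 deliver 1→0: 0[back,v=1,-]
e3 deliver 1→2: 2[back,v=1,-]
e4 crash(2): 2[✗back,v=1,-]
e5 timeout(0): 0[back,v=2,-]
e6 deliver 0→2: ·
e7 deliver 1→2: ·
e8 recover(2): 2[back,v=1,-]
e9 deliver 1→2: ·
e10 propose(2,'p'): ·
e11 crash(2): 2[✗back,v=1,-]

1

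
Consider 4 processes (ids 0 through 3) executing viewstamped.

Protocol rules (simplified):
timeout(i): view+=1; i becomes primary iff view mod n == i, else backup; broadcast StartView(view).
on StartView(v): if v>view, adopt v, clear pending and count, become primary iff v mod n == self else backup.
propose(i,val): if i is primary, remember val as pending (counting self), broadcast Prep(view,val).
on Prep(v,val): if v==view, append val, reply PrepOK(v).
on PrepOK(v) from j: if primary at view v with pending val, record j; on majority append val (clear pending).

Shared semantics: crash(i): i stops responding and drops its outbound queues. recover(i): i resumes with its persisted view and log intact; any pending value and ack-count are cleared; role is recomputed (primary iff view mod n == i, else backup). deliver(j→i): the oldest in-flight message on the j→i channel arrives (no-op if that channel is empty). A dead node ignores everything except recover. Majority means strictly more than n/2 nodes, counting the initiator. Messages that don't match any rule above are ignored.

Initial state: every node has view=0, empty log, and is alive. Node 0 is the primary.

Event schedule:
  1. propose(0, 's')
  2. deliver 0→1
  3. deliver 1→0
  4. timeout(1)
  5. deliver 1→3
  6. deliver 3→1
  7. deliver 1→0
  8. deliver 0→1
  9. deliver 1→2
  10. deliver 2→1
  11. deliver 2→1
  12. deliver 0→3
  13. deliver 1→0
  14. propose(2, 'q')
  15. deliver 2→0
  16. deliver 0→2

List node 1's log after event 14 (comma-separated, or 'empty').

step 1 propose(0,'s'): —
step 2 deliver 0→1: 1={back,v=0,log=s}
step 3 deliver 1→0: —
step 4 timeout(1): 1={prim,v=1,log=s}
step 5 deliver 1→3: 3={back,v=1,log=-}
step 6 deliver 3→1: —
step 7 deliver 1→0: 0={back,v=1,log=-}
step 8 deliver 0→1: —
step 9 deliver 1→2: 2={back,v=1,log=-}
step 10 deliver 2→1: —
step 11 deliver 2→1: —
step 12 deliver 0→3: —
step 13 deliver 1→0: —
step 14 propose(2,'q'): —

s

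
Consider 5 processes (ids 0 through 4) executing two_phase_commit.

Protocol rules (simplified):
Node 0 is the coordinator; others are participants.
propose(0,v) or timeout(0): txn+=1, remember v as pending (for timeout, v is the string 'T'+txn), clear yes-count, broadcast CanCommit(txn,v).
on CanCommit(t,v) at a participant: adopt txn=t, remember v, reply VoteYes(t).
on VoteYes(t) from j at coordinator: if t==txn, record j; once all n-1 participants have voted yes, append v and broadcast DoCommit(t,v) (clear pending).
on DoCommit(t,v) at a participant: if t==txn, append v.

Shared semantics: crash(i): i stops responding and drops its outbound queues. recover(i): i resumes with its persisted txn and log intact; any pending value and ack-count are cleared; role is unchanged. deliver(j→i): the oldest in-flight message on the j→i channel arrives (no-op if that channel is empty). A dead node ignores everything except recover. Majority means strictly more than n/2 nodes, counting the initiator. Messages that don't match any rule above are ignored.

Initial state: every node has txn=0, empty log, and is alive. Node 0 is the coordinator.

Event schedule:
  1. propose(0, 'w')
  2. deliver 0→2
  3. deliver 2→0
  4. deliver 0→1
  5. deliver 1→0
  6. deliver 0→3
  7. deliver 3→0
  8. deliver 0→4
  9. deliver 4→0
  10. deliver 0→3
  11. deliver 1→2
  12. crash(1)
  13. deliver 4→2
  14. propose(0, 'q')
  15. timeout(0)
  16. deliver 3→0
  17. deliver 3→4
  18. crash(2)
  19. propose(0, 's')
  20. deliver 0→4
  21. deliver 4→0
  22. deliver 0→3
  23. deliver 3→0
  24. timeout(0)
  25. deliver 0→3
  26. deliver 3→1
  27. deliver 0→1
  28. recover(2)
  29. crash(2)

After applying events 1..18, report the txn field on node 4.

step 1 propose(0,'w'): 0={coor,t=1,log=-}
step 2 deliver 0→2: 2={part,t=1,log=-}
step 3 deliver 2→0: —
step 4 deliver 0→1: 1={part,t=1,log=-}
step 5 deliver 1→0: —
step 6 deliver 0→3: 3={part,t=1,log=-}
step 7 deliver 3→0: —
step 8 deliver 0→4: 4={part,t=1,log=-}
step 9 deliver 4→0: 0={coor,t=1,log=w}
step 10 deliver 0→3: 3={part,t=1,log=w}
step 11 deliver 1→2: —
step 12 crash(1): 1={✗part,t=1,log=-}
step 13 deliver 4→2: —
step 14 propose(0,'q'): 0={coor,t=2,log=w}
step 15 timeout(0): 0={coor,t=3,log=w}
step 16 deliver 3→0: —
step 17 deliver 3→4: —
step 18 crash(2): 2={✗part,t=1,log=-}

1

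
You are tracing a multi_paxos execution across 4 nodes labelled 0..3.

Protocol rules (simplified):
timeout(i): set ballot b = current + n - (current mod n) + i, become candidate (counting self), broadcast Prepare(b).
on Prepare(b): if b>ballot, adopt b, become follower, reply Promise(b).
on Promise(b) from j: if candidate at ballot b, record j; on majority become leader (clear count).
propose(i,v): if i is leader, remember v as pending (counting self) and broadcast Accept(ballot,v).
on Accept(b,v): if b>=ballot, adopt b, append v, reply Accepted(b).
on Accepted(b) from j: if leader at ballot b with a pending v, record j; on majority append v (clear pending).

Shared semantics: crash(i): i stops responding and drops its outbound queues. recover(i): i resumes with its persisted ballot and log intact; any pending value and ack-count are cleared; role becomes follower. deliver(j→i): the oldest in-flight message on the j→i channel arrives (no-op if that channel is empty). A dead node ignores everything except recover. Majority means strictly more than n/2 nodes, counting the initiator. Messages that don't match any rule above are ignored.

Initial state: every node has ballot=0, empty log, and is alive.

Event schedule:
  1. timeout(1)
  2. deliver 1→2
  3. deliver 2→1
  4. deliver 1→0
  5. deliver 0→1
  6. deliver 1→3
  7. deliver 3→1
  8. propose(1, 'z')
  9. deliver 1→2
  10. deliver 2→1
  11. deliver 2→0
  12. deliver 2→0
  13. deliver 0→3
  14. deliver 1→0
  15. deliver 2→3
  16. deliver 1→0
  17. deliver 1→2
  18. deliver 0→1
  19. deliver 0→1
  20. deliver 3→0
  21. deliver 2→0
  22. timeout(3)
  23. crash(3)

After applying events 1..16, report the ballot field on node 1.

e1 timeout(1): 1[cand,b=5,-]
e2 deliver 1→2: 2[foll,b=5,-]
e3 deliver 2→1: ·
e4 deliver 1→0: 0[foll,b=5,-]
e5 deliver 0→1: 1[lead,b=5,-]
e6 deliver 1→3: 3[foll,b=5,-]
e7 deliver 3→1: ·
e8 propose(1,'z'): ·
e9 deliver 1→2: 2[foll,b=5,z]
e10 deliver 2→1: ·
e11 deliver 2→0: ·
e12 deliver 2→0: ·
e13 deliver 0→3: ·
e14 deliver 1→0: 0[foll,b=5,z]
e15 deliver 2→3: ·
e16 deliver 1→0: ·

5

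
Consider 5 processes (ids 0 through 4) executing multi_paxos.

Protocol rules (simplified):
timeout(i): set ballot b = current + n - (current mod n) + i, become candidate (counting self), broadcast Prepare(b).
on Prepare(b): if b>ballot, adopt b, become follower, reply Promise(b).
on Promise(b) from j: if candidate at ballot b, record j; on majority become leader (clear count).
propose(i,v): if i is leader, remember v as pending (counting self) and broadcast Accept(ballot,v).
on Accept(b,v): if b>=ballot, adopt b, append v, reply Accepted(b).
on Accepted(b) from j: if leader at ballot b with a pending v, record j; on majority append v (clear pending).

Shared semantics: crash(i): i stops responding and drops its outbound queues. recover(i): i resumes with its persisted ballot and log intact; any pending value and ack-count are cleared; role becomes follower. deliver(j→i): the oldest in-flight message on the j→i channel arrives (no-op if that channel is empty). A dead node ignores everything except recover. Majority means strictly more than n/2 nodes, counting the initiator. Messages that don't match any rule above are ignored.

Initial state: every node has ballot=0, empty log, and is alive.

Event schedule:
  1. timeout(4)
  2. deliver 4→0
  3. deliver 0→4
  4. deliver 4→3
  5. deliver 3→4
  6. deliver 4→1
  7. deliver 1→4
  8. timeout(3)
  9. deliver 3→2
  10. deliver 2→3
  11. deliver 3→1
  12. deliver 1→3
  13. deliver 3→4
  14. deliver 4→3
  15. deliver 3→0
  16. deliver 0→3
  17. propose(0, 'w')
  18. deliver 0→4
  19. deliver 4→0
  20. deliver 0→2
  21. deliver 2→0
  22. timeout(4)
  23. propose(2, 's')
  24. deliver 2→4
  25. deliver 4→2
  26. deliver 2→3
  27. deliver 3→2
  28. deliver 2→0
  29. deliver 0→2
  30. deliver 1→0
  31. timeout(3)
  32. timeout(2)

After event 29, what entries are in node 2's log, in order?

after 1 — timeout(4): n4:cand/b9/[-]
after 2 — deliver 4→0: n0:foll/b9/[-]
after 3 — deliver 0→4: ·
after 4 — deliver 4→3: n3:foll/b9/[-]
after 5 — deliver 3→4: n4:lead/b9/[-]
after 6 — deliver 4→1: n1:foll/b9/[-]
after 7 — deliver 1→4: ·
after 8 — timeout(3): n3:cand/b13/[-]
after 9 — deliver 3→2: n2:foll/b13/[-]
after 10 — deliver 2→3: ·
after 11 — deliver 3→1: n1:foll/b13/[-]
after 12 — deliver 1→3: n3:lead/b13/[-]
after 13 — deliver 3→4: n4:foll/b13/[-]
after 14 — deliver 4→3: ·
after 15 — deliver 3→0: n0:foll/b13/[-]
after 16 — deliver 0→3: ·
after 17 — propose(0,'w'): ·
after 18 — deliver 0→4: ·
after 19 — deliver 4→0: ·
after 20 — deliver 0→2: ·
after 21 — deliver 2→0: ·
after 22 — timeout(4): n4:cand/b19/[-]
after 23 — propose(2,'s'): ·
after 24 — deliver 2→4: ·
after 25 — deliver 4→2: ·
after 26 — deliver 2→3: ·
after 27 — deliver 3→2: ·
after 28 — deliver 2→0: ·
after 29 — deliver 0→2: ·

empty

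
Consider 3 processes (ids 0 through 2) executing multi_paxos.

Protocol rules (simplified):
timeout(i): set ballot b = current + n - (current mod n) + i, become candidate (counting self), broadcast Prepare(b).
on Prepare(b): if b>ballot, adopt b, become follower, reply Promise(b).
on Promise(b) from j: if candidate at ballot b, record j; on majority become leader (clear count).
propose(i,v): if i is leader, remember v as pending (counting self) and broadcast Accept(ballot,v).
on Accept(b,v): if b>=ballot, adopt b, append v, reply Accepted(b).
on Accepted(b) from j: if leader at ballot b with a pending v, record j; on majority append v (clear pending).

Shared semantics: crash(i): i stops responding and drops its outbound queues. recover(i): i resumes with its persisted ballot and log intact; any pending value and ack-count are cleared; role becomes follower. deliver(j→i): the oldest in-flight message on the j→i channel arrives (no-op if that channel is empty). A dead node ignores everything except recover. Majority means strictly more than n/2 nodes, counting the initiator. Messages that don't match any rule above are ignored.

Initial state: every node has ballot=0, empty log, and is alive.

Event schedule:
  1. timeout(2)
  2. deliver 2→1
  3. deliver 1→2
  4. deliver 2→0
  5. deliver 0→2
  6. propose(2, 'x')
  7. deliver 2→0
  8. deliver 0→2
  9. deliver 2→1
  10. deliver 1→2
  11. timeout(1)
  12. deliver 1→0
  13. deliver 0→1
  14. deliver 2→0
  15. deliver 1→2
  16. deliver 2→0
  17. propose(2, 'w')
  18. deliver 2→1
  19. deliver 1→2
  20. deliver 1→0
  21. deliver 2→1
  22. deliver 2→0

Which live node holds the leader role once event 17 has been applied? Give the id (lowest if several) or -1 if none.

1

e1 timeout(2): 2[cand,b=5,-]
e2 deliver 2→1: 1[foll,b=5,-]
e3 deliver 1→2: 2[lead,b=5,-]
e4 deliver 2→0: 0[foll,b=5,-]
e5 deliver 0→2: ·
e6 propose(2,'x'): ·
e7 deliver 2→0: 0[foll,b=5,x]
e8 deliver 0→2: 2[lead,b=5,x]
e9 deliver 2→1: 1[foll,b=5,x]
e10 deliver 1→2: ·
e11 timeout(1): 1[cand,b=7,x]
e12 deliver 1→0: 0[foll,b=7,x]
e13 deliver 0→1: 1[lead,b=7,x]
e14 deliver 2→0: ·
e15 deliver 1→2: 2[foll,b=7,x]
e16 deliver 2→0: ·
e17 propose(2,'w'): ·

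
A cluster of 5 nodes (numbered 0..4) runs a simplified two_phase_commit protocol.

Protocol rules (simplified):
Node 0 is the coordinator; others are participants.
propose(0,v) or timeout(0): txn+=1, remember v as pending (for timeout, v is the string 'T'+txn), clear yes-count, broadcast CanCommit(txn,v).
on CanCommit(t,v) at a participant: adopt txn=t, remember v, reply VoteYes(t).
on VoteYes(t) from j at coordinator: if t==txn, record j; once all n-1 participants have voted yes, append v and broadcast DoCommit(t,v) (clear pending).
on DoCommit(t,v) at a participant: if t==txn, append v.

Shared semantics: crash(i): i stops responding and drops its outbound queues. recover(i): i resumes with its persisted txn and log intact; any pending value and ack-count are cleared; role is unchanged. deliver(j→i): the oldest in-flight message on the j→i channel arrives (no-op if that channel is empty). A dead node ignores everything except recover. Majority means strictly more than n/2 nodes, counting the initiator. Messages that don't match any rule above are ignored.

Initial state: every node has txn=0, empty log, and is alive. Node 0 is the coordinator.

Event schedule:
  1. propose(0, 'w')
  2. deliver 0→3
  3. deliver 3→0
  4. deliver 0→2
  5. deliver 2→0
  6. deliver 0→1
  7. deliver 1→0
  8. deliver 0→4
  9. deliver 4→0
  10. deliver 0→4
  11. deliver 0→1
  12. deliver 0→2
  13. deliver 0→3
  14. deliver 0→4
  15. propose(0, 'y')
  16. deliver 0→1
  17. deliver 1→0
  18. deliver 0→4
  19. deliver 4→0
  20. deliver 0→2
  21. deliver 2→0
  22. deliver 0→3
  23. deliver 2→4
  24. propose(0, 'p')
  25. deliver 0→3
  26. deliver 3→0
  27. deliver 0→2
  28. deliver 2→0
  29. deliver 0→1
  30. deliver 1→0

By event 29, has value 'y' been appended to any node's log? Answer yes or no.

1. propose(0,'w'):  <0:coor t1 ->
2. deliver 0→3:  <3:part t1 ->
3. deliver 3→0:  nop
4. deliver 0→2:  <2:part t1 ->
5. deliver 2→0:  nop
6. deliver 0→1:  <1:part t1 ->
7. deliver 1→0:  nop
8. deliver 0→4:  <4:part t1 ->
9. deliver 4→0:  <0:coor t1 w>
10. deliver 0→4:  <4:part t1 w>
11. deliver 0→1:  <1:part t1 w>
12. deliver 0→2:  <2:part t1 w>
13. deliver 0→3:  <3:part t1 w>
14. deliver 0→4:  nop
15. propose(0,'y'):  <0:coor t2 w>
16. deliver 0→1:  <1:part t2 w>
17. deliver 1→0:  nop
18. deliver 0→4:  <4:part t2 w>
19. deliver 4→0:  nop
20. deliver 0→2:  <2:part t2 w>
21. deliver 2→0:  nop
22. deliver 0→3:  <3:part t2 w>
23. deliver 2→4:  nop
24. propose(0,'p'):  <0:coor t3 w>
25. deliver 0→3:  <3:part t3 w>
26. deliver 3→0:  nop
27. deliver 0→2:  <2:part t3 w>
28. deliver 2→0:  nop
29. deliver 0→1:  <1:part t3 w>

no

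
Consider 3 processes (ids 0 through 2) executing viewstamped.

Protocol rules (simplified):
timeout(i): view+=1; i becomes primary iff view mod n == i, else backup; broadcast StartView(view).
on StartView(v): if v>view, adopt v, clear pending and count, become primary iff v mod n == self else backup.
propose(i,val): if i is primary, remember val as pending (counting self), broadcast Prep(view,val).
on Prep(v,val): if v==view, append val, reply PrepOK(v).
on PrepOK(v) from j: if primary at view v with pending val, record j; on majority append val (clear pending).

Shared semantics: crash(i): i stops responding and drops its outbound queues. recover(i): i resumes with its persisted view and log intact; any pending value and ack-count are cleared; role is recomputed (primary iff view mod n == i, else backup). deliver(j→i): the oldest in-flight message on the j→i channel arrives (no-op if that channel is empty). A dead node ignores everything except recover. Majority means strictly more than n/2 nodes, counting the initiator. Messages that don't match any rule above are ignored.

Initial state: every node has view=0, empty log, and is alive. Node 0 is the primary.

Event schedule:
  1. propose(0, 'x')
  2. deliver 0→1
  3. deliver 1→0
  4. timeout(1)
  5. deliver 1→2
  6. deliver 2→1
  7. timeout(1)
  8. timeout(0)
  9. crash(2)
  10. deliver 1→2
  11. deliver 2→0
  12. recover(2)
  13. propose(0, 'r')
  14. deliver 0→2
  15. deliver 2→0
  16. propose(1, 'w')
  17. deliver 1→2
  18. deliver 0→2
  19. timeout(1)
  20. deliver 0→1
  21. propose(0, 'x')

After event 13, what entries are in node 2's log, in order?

step 1 propose(0,'x'): —
step 2 deliver 0→1: 1={back,v=0,log=x}
step 3 deliver 1→0: 0={prim,v=0,log=x}
step 4 timeout(1): 1={prim,v=1,log=x}
step 5 deliver 1→2: 2={back,v=1,log=-}
step 6 deliver 2→1: —
step 7 timeout(1): 1={back,v=2,log=x}
step 8 timeout(0): 0={back,v=1,log=x}
step 9 crash(2): 2={✗back,v=1,log=-}
step 10 deliver 1→2: —
step 11 deliver 2→0: —
step 12 recover(2): 2={back,v=1,log=-}
step 13 propose(0,'r'): —

empty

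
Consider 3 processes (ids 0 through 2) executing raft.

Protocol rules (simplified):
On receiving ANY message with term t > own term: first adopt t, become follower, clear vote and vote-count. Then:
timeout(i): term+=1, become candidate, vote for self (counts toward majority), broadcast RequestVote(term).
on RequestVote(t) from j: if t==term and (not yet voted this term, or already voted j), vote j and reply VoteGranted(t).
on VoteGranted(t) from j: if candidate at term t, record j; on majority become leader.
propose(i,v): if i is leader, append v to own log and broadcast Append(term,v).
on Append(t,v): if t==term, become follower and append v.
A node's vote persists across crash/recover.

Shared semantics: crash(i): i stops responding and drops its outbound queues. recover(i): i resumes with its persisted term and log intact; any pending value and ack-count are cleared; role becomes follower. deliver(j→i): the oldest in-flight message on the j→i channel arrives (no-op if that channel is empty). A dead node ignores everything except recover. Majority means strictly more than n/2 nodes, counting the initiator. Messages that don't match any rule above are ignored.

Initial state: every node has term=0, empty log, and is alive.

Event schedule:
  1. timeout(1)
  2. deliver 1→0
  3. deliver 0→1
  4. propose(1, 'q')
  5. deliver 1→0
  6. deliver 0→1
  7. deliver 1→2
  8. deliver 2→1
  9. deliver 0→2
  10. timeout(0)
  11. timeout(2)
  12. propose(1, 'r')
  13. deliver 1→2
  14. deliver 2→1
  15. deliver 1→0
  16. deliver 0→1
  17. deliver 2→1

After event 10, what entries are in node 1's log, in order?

q

e1 timeout(1): 1[cand,t=1,-]
e2 deliver 1→0: 0[foll,t=1,-]
e3 deliver 0→1: 1[lead,t=1,-]
e4 propose(1,'q'): 1[lead,t=1,q]
e5 deliver 1→0: 0[foll,t=1,q]
e6 deliver 0→1: ·
e7 deliver 1→2: 2[foll,t=1,-]
e8 deliver 2→1: ·
e9 deliver 0→2: ·
e10 timeout(0): 0[cand,t=2,q]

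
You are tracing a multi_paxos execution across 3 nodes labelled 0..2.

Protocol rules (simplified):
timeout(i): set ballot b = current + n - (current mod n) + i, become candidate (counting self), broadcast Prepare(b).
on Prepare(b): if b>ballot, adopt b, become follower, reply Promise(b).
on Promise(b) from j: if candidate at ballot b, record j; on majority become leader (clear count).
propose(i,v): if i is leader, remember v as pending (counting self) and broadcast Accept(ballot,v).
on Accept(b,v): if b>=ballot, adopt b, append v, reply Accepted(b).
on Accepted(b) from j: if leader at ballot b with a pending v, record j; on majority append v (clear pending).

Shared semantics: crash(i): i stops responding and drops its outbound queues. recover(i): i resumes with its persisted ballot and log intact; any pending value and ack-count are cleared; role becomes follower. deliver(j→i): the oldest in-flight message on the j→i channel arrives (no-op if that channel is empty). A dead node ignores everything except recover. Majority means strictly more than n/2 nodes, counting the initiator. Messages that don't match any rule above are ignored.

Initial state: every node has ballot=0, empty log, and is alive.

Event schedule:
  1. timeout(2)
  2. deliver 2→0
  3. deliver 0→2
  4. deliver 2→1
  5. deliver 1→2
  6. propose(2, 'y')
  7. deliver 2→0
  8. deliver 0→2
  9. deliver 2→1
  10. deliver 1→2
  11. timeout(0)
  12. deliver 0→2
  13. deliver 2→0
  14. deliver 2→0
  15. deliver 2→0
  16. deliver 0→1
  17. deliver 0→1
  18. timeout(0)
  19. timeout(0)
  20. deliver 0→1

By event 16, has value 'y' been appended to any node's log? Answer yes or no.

step 1 timeout(2): 2={cand,b=5,log=-}
step 2 deliver 2→0: 0={foll,b=5,log=-}
step 3 deliver 0→2: 2={lead,b=5,log=-}
step 4 deliver 2→1: 1={foll,b=5,log=-}
step 5 deliver 1→2: —
step 6 propose(2,'y'): —
step 7 deliver 2→0: 0={foll,b=5,log=y}
step 8 deliver 0→2: 2={lead,b=5,log=y}
step 9 deliver 2→1: 1={foll,b=5,log=y}
step 10 deliver 1→2: —
step 11 timeout(0): 0={cand,b=6,log=y}
step 12 deliver 0→2: 2={foll,b=6,log=y}
step 13 deliver 2→0: 0={lead,b=6,log=y}
step 14 deliver 2→0: —
step 15 deliver 2→0: —
step 16 deliver 0→1: 1={foll,b=6,log=y}

yes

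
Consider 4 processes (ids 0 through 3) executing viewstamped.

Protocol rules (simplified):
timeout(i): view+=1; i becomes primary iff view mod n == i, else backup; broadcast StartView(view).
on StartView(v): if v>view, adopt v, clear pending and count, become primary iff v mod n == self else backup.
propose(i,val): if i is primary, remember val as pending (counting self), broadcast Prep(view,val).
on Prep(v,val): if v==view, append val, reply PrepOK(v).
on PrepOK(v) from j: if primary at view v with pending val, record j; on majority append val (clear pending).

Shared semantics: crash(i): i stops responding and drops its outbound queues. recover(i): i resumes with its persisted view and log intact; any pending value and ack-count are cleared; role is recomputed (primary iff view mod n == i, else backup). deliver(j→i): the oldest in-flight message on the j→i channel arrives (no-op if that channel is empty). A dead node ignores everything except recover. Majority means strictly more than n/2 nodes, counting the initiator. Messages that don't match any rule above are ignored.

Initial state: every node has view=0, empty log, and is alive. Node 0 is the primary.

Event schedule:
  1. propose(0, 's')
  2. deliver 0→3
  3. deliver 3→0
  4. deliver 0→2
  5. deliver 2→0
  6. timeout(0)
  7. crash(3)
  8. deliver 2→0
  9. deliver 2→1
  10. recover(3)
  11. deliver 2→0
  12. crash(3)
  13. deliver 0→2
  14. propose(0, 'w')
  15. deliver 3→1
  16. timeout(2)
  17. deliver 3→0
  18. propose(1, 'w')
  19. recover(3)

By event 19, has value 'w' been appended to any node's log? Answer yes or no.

[1] propose(0,'s') → ∅
[2] deliver 0→3 → N3(back v0 [s])
[3] deliver 3→0 → ∅
[4] deliver 0→2 → N2(back v0 [s])
[5] deliver 2→0 → N0(prim v0 [s])
[6] timeout(0) → N0(back v1 [s])
[7] crash(3) → N3(✗back v0 [s])
[8] deliver 2→0 → ∅
[9] deliver 2→1 → ∅
[10] recover(3) → N3(back v0 [s])
[11] deliver 2→0 → ∅
[12] crash(3) → N3(✗back v0 [s])
[13] deliver 0→2 → N2(back v1 [s])
[14] propose(0,'w') → ∅
[15] deliver 3→1 → ∅
[16] timeout(2) → N2(prim v2 [s])
[17] deliver 3→0 → ∅
[18] propose(1,'w') → ∅
[19] recover(3) → N3(back v0 [s])

no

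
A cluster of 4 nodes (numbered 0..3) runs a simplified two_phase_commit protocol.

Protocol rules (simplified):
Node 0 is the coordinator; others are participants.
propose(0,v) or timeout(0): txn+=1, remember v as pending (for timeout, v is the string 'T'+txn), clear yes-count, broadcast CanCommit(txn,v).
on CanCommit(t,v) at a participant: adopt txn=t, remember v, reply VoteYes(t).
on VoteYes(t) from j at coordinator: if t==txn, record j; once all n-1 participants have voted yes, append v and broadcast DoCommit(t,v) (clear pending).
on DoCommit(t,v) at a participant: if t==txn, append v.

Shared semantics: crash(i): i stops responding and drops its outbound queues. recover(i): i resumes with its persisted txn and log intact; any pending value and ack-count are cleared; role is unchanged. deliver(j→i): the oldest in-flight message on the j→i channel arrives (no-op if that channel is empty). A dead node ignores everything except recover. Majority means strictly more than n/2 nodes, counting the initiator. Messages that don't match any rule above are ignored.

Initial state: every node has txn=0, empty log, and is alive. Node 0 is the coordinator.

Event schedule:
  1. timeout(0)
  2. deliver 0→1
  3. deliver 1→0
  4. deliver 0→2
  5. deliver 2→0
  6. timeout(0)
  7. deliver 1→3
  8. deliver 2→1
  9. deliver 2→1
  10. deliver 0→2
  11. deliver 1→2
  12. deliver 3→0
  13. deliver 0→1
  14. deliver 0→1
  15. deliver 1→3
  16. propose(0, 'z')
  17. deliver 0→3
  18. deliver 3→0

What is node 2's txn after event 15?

2

after 1 — timeout(0): n0:coor/t1/[-]
after 2 — deliver 0→1: n1:part/t1/[-]
after 3 — deliver 1→0: ·
after 4 — deliver 0→2: n2:part/t1/[-]
after 5 — deliver 2→0: ·
after 6 — timeout(0): n0:coor/t2/[-]
after 7 — deliver 1→3: ·
after 8 — deliver 2→1: ·
after 9 — deliver 2→1: ·
after 10 — deliver 0→2: n2:part/t2/[-]
after 11 — deliver 1→2: ·
after 12 — deliver 3→0: ·
after 13 — deliver 0→1: n1:part/t2/[-]
after 14 — deliver 0→1: ·
after 15 — deliver 1→3: ·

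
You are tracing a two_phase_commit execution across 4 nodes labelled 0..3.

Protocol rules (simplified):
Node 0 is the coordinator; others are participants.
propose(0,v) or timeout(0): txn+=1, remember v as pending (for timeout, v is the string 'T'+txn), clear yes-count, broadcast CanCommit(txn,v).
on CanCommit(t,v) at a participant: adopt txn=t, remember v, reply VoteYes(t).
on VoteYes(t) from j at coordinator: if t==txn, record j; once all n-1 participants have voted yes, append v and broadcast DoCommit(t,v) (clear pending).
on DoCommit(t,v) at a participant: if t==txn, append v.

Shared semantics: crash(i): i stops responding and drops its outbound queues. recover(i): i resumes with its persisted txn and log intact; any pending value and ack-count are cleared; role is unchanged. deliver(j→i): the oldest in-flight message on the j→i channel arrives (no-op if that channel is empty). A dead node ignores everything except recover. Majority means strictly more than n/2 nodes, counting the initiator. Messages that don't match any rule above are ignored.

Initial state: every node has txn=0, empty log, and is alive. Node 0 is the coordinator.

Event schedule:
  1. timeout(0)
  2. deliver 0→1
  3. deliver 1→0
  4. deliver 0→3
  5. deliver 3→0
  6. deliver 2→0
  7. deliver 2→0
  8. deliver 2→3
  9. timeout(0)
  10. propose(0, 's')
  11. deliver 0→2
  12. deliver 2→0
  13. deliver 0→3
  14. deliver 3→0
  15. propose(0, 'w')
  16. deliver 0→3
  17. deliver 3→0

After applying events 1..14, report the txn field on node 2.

1

1. timeout(0):  <0:coor t1 ->
2. deliver 0→1:  <1:part t1 ->
3. deliver 1→0:  nop
4. deliver 0→3:  <3:part t1 ->
5. deliver 3→0:  nop
6. deliver 2→0:  nop
7. deliver 2→0:  nop
8. deliver 2→3:  nop
9. timeout(0):  <0:coor t2 ->
10. propose(0,'s'):  <0:coor t3 ->
11. deliver 0→2:  <2:part t1 ->
12. deliver 2→0:  nop
13. deliver 0→3:  <3:part t2 ->
14. deliver 3→0:  nop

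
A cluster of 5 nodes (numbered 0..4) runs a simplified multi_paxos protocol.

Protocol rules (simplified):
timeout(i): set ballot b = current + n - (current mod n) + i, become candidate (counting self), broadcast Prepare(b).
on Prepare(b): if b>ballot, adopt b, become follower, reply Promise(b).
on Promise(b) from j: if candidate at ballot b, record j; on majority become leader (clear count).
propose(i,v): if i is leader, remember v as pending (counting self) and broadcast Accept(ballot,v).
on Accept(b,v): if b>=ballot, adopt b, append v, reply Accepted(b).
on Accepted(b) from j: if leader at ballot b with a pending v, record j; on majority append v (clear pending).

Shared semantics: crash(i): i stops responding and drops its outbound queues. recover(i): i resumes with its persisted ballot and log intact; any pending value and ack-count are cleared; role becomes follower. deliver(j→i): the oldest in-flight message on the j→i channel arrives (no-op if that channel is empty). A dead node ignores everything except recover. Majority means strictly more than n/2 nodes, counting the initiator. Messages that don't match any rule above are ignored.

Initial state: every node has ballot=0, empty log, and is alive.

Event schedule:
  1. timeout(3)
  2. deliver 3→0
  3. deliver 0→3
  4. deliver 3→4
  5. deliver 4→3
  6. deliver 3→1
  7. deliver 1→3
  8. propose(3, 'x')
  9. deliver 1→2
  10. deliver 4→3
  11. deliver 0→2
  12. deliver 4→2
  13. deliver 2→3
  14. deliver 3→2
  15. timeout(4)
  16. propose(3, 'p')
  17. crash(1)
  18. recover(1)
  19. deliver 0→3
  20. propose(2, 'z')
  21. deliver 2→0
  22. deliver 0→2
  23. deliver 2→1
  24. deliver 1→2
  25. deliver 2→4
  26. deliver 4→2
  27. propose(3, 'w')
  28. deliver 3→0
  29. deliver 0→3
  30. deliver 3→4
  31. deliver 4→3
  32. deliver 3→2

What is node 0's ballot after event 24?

e1 timeout(3): 3[cand,b=8,-]
e2 deliver 3→0: 0[foll,b=8,-]
e3 deliver 0→3: ·
e4 deliver 3→4: 4[foll,b=8,-]
e5 deliver 4→3: 3[lead,b=8,-]
e6 deliver 3→1: 1[foll,b=8,-]
e7 deliver 1→3: ·
e8 propose(3,'x'): ·
e9 deliver 1→2: ·
e10 deliver 4→3: ·
e11 deliver 0→2: ·
e12 deliver 4→2: ·
e13 deliver 2→3: ·
e14 deliver 3→2: 2[foll,b=8,-]
e15 timeout(4): 4[cand,b=14,-]
e16 propose(3,'p'): ·
e17 crash(1): 1[✗foll,b=8,-]
e18 recover(1): 1[foll,b=8,-]
e19 deliver 0→3: ·
e20 propose(2,'z'): ·
e21 deliver 2→0: ·
e22 deliver 0→2: ·
e23 deliver 2→1: ·
e24 deliver 1→2: ·

8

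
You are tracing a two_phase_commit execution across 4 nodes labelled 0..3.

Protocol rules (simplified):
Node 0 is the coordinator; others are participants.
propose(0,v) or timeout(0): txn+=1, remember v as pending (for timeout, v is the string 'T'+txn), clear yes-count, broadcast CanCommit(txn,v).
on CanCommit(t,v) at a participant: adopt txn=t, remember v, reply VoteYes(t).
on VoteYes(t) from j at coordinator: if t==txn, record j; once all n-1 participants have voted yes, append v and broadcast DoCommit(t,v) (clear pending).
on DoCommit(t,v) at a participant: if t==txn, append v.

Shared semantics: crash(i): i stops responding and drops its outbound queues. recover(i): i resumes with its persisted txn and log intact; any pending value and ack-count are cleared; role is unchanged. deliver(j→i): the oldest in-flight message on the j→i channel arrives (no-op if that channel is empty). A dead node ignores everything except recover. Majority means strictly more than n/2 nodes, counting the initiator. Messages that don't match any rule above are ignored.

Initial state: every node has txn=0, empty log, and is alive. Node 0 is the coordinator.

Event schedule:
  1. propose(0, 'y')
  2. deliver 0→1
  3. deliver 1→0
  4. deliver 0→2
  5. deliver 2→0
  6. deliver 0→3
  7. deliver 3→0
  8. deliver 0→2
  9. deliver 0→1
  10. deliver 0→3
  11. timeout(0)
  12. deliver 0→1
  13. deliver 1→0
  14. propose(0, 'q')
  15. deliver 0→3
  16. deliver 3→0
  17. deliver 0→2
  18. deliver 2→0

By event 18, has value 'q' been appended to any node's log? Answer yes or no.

after 1 — propose(0,'y'): n0:coor/t1/[-]
after 2 — deliver 0→1: n1:part/t1/[-]
after 3 — deliver 1→0: ·
after 4 — deliver 0→2: n2:part/t1/[-]
after 5 — deliver 2→0: ·
after 6 — deliver 0→3: n3:part/t1/[-]
after 7 — deliver 3→0: n0:coor/t1/[y]
after 8 — deliver 0→2: n2:part/t1/[y]
after 9 — deliver 0→1: n1:part/t1/[y]
after 10 — deliver 0→3: n3:part/t1/[y]
after 11 — timeout(0): n0:coor/t2/[y]
after 12 — deliver 0→1: n1:part/t2/[y]
after 13 — deliver 1→0: ·
after 14 — propose(0,'q'): n0:coor/t3/[y]
after 15 — deliver 0→3: n3:part/t2/[y]
after 16 — deliver 3→0: ·
after 17 — deliver 0→2: n2:part/t2/[y]
after 18 — deliver 2→0: ·

no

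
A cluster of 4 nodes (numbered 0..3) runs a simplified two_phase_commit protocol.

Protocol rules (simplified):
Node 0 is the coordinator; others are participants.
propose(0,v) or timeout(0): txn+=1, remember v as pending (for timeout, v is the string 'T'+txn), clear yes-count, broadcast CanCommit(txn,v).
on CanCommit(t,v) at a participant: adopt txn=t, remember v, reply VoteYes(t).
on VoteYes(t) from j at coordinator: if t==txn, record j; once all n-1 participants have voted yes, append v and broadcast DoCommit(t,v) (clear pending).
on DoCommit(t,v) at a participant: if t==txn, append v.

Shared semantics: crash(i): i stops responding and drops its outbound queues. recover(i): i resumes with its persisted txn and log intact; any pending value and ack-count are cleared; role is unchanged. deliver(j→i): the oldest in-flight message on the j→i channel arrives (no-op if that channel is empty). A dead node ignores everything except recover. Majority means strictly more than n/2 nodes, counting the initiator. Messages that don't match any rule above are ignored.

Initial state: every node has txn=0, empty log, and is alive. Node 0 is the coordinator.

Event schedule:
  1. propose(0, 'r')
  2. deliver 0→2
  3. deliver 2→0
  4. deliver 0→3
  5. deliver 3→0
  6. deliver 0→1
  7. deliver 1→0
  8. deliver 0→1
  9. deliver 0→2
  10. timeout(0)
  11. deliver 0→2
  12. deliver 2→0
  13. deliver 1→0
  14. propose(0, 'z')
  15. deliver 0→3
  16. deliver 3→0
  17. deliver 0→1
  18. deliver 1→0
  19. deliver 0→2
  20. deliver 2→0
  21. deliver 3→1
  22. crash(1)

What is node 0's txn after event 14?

3

after 1 — propose(0,'r'): n0:coor/t1/[-]
after 2 — deliver 0→2: n2:part/t1/[-]
after 3 — deliver 2→0: ·
after 4 — deliver 0→3: n3:part/t1/[-]
after 5 — deliver 3→0: ·
after 6 — deliver 0→1: n1:part/t1/[-]
after 7 — deliver 1→0: n0:coor/t1/[r]
after 8 — deliver 0→1: n1:part/t1/[r]
after 9 — deliver 0→2: n2:part/t1/[r]
after 10 — timeout(0): n0:coor/t2/[r]
after 11 — deliver 0→2: n2:part/t2/[r]
after 12 — deliver 2→0: ·
after 13 — deliver 1→0: ·
after 14 — propose(0,'z'): n0:coor/t3/[r]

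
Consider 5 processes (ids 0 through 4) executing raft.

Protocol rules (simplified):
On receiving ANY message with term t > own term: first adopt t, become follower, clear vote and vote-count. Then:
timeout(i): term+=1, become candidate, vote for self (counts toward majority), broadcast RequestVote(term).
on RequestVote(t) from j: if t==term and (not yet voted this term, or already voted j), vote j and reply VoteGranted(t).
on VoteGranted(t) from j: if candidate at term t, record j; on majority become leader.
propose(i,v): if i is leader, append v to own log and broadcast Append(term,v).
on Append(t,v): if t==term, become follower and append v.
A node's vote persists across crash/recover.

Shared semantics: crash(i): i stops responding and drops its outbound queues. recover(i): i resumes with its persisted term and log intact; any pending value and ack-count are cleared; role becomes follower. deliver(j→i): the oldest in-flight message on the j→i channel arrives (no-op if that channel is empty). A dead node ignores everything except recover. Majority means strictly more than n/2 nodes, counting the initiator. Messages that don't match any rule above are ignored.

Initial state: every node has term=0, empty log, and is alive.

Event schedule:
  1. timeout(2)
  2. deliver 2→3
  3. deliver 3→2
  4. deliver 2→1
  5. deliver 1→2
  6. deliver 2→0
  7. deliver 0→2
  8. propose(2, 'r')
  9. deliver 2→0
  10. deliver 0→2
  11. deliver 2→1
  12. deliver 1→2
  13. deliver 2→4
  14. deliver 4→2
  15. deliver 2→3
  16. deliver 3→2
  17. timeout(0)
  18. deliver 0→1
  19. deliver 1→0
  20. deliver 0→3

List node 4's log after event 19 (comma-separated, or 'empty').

empty

1. timeout(2):  <2:cand t1 ->
2. deliver 2→3:  <3:foll t1 ->
3. deliver 3→2:  nop
4. deliver 2→1:  <1:foll t1 ->
5. deliver 1→2:  <2:lead t1 ->
6. deliver 2→0:  <0:foll t1 ->
7. deliver 0→2:  nop
8. propose(2,'r'):  <2:lead t1 r>
9. deliver 2→0:  <0:foll t1 r>
10. deliver 0→2:  nop
11. deliver 2→1:  <1:foll t1 r>
12. deliver 1→2:  nop
13. deliver 2→4:  <4:foll t1 ->
14. deliver 4→2:  nop
15. deliver 2→3:  <3:foll t1 r>
16. deliver 3→2:  nop
17. timeout(0):  <0:cand t2 r>
18. deliver 0→1:  <1:foll t2 r>
19. deliver 1→0:  nop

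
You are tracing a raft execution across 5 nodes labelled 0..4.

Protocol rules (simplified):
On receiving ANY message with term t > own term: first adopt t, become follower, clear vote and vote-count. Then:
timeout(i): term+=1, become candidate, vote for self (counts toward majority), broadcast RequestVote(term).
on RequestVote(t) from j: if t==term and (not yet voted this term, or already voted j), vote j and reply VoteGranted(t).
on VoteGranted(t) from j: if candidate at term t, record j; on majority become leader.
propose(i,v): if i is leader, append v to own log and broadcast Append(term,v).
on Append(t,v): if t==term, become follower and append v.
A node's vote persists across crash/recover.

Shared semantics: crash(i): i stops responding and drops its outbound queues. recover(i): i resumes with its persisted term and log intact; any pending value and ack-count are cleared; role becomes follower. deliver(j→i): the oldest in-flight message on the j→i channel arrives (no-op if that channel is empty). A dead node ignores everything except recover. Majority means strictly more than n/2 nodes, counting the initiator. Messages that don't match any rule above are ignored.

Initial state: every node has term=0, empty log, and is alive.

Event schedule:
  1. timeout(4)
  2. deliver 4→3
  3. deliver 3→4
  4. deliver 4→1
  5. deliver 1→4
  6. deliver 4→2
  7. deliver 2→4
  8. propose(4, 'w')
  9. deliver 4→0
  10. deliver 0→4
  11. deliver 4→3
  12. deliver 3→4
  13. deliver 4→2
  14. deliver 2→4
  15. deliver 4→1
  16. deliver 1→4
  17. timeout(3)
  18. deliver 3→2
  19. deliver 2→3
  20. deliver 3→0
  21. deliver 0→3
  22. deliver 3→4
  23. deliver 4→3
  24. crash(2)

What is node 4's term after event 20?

1

[1] timeout(4) → N4(cand t1 [-])
[2] deliver 4→3 → N3(foll t1 [-])
[3] deliver 3→4 → ∅
[4] deliver 4→1 → N1(foll t1 [-])
[5] deliver 1→4 → N4(lead t1 [-])
[6] deliver 4→2 → N2(foll t1 [-])
[7] deliver 2→4 → ∅
[8] propose(4,'w') → N4(lead t1 [w])
[9] deliver 4→0 → N0(foll t1 [-])
[10] deliver 0→4 → ∅
[11] deliver 4→3 → N3(foll t1 [w])
[12] deliver 3→4 → ∅
[13] deliver 4→2 → N2(foll t1 [w])
[14] deliver 2→4 → ∅
[15] deliver 4→1 → N1(foll t1 [w])
[16] deliver 1→4 → ∅
[17] timeout(3) → N3(cand t2 [w])
[18] deliver 3→2 → N2(foll t2 [w])
[19] deliver 2→3 → ∅
[20] deliver 3→0 → N0(foll t2 [-])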